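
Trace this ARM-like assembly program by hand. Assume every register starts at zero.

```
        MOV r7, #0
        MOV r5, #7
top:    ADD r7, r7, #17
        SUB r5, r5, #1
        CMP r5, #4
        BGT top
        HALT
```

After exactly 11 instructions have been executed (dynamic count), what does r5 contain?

MOV r7, #0 → r7=0
MOV r5, #7 → r5=7
ADD r7, r7, #17 → r7=0+17=17
SUB r5, r5, #1 → r5=7-1=6
CMP r5, #4  (cmp 6,4)
BGT top: taken
ADD r7, r7, #17 → r7=17+17=34
SUB r5, r5, #1 → r5=6-1=5
CMP r5, #4  (cmp 5,4)
BGT top: taken
ADD r7, r7, #17 → r7=34+17=51
After step 11: r5 = 5.

5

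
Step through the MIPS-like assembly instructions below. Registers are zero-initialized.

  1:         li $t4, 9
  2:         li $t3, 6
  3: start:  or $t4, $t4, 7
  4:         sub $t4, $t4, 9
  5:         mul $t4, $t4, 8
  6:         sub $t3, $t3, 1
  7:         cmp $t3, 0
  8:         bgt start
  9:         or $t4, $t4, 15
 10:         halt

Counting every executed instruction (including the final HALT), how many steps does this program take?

li $t4, 9 → $t4=9
li $t3, 6 → $t3=6
or $t4, $t4, 7 → $t4=9|7=15
sub $t4, $t4, 9 → $t4=15-9=6
mul $t4, $t4, 8 → $t4=6*8=48
sub $t3, $t3, 1 → $t3=6-1=5
cmp $t3, 0  (cmp 5,0)
bgt start: taken
or $t4, $t4, 7 → $t4=48|7=55
sub $t4, $t4, 9 → $t4=55-9=46
mul $t4, $t4, 8 → $t4=46*8=368
sub $t3, $t3, 1 → $t3=5-1=4
cmp $t3, 0  (cmp 4,0)
bgt start: taken
or $t4, $t4, 7 → $t4=368|7=375
sub $t4, $t4, 9 → $t4=375-9=366
mul $t4, $t4, 8 → $t4=366*8=2928
sub $t3, $t3, 1 → $t3=4-1=3
cmp $t3, 0  (cmp 3,0)
bgt start: taken
or $t4, $t4, 7 → $t4=2928|7=2935
sub $t4, $t4, 9 → $t4=2935-9=2926
mul $t4, $t4, 8 → $t4=2926*8=23408
sub $t3, $t3, 1 → $t3=3-1=2
cmp $t3, 0  (cmp 2,0)
bgt start: taken
or $t4, $t4, 7 → $t4=23408|7=23415
sub $t4, $t4, 9 → $t4=23415-9=23406
mul $t4, $t4, 8 → $t4=23406*8=187248
sub $t3, $t3, 1 → $t3=2-1=1
cmp $t3, 0  (cmp 1,0)
bgt start: taken
or $t4, $t4, 7 → $t4=187248|7=187255
sub $t4, $t4, 9 → $t4=187255-9=187246
mul $t4, $t4, 8 → $t4=187246*8=1497968
sub $t3, $t3, 1 → $t3=1-1=0
cmp $t3, 0  (cmp 0,0)
bgt start: not taken
or $t4, $t4, 15 → $t4=1497968|15=1497983
halt.
Total executed instructions: 40.

40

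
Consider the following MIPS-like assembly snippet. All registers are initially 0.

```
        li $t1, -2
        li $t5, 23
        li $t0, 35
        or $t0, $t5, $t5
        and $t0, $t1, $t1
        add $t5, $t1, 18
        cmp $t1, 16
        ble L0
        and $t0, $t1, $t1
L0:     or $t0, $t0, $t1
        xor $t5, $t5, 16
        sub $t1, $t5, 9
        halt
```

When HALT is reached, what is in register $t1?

-9

after li $t1, -2: $t1=-2
after li $t5, 23: $t5=23
after li $t0, 35: $t0=35
after or $t0, $t5, $t5: $t0=23|23=23
after and $t0, $t1, $t1: $t0=(-2)&(-2)=-2
after add $t5, $t1, 18: $t5=(-2)+18=16
cmp $t1, 16  (cmp -2,16)
ble L0: taken
after or $t0, $t0, $t1: $t0=(-2)|(-2)=-2
after xor $t5, $t5, 16: $t5=16^16=0
after sub $t1, $t5, 9: $t1=0-9=-9
halt.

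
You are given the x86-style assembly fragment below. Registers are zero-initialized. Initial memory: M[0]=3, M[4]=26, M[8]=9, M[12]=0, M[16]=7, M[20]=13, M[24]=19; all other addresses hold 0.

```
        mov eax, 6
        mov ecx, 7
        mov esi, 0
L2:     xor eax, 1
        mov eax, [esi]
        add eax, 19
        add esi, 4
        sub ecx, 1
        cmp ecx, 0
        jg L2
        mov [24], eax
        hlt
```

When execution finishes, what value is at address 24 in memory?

mov eax, 6 → eax=6
mov ecx, 7 → ecx=7
mov esi, 0 → esi=0
xor eax, 1 → eax=6^1=7
mov eax, [esi] → eax=M[0]=3
add eax, 19 → eax=3+19=22
add esi, 4 → esi=0+4=4
sub ecx, 1 → ecx=7-1=6
cmp ecx, 0  (cmp 6,0)
jg L2: taken
xor eax, 1 → eax=22^1=23
mov eax, [esi] → eax=M[4]=26
add eax, 19 → eax=26+19=45
add esi, 4 → esi=4+4=8
sub ecx, 1 → ecx=6-1=5
cmp ecx, 0  (cmp 5,0)
jg L2: taken
xor eax, 1 → eax=45^1=44
mov eax, [esi] → eax=M[8]=9
add eax, 19 → eax=9+19=28
add esi, 4 → esi=8+4=12
sub ecx, 1 → ecx=5-1=4
cmp ecx, 0  (cmp 4,0)
jg L2: taken
xor eax, 1 → eax=28^1=29
mov eax, [esi] → eax=M[12]=0
add eax, 19 → eax=0+19=19
add esi, 4 → esi=12+4=16
sub ecx, 1 → ecx=4-1=3
cmp ecx, 0  (cmp 3,0)
jg L2: taken
xor eax, 1 → eax=19^1=18
mov eax, [esi] → eax=M[16]=7
add eax, 19 → eax=7+19=26
add esi, 4 → esi=16+4=20
sub ecx, 1 → ecx=3-1=2
cmp ecx, 0  (cmp 2,0)
jg L2: taken
xor eax, 1 → eax=26^1=27
mov eax, [esi] → eax=M[20]=13
add eax, 19 → eax=13+19=32
add esi, 4 → esi=20+4=24
sub ecx, 1 → ecx=2-1=1
cmp ecx, 0  (cmp 1,0)
jg L2: taken
xor eax, 1 → eax=32^1=33
mov eax, [esi] → eax=M[24]=19
add eax, 19 → eax=19+19=38
add esi, 4 → esi=24+4=28
sub ecx, 1 → ecx=1-1=0
cmp ecx, 0  (cmp 0,0)
jg L2: not taken
mov [24], eax → M[24]=38
halt.

38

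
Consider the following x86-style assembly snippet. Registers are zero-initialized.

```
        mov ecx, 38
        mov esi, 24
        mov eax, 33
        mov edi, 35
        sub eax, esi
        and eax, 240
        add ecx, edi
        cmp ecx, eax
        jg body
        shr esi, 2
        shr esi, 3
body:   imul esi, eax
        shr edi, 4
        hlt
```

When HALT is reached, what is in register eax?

0

ecx=38
esi=24
eax=33
edi=35
eax=33-24=9
eax=9&240=0
ecx=38+35=73
cmp ecx, eax  (cmp 73,0)
jg body: taken
esi=24*0=0
edi=35>>4=2
halt.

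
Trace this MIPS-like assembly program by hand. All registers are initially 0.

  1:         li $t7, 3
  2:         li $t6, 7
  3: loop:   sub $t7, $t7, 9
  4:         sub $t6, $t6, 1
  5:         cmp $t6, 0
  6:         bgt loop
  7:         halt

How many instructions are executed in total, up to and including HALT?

$t7=3
$t6=7
$t7=3-9=-6
$t6=7-1=6
cmp $t6, 0  (cmp 6,0)
bgt loop: taken
$t7=(-6)-9=-15
$t6=6-1=5
cmp $t6, 0  (cmp 5,0)
bgt loop: taken
$t7=(-15)-9=-24
$t6=5-1=4
cmp $t6, 0  (cmp 4,0)
bgt loop: taken
$t7=(-24)-9=-33
$t6=4-1=3
cmp $t6, 0  (cmp 3,0)
bgt loop: taken
$t7=(-33)-9=-42
$t6=3-1=2
cmp $t6, 0  (cmp 2,0)
bgt loop: taken
$t7=(-42)-9=-51
$t6=2-1=1
cmp $t6, 0  (cmp 1,0)
bgt loop: taken
$t7=(-51)-9=-60
$t6=1-1=0
cmp $t6, 0  (cmp 0,0)
bgt loop: not taken
halt.
Total executed instructions: 31.

31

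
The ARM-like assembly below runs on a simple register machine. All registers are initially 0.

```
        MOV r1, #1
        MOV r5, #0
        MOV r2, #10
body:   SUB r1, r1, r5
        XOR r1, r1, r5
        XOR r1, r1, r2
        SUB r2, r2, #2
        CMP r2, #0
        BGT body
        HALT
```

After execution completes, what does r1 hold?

r1=1
r5=0
r2=10
r1=1-0=1
r1=1^0=1
r1=1^10=11
r2=10-2=8
CMP r2, #0  (cmp 8,0)
BGT body: taken
r1=11-0=11
r1=11^0=11
r1=11^8=3
r2=8-2=6
CMP r2, #0  (cmp 6,0)
BGT body: taken
r1=3-0=3
r1=3^0=3
r1=3^6=5
r2=6-2=4
CMP r2, #0  (cmp 4,0)
BGT body: taken
r1=5-0=5
r1=5^0=5
r1=5^4=1
r2=4-2=2
CMP r2, #0  (cmp 2,0)
BGT body: taken
r1=1-0=1
r1=1^0=1
r1=1^2=3
r2=2-2=0
CMP r2, #0  (cmp 0,0)
BGT body: not taken
halt.

3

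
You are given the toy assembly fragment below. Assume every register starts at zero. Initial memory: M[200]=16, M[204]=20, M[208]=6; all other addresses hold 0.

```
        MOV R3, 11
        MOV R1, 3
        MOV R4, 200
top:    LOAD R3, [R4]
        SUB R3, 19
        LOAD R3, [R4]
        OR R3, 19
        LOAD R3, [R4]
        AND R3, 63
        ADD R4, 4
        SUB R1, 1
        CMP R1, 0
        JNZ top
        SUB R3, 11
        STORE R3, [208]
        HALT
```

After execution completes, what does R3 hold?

R3=11
R1=3
R4=200
R3=M[200]=16
R3=16-19=-3
R3=M[200]=16
R3=16|19=19
R3=M[200]=16
R3=16&63=16
R4=200+4=204
R1=3-1=2
CMP R1, 0  (cmp 2,0)
JNZ top: taken
R3=M[204]=20
R3=20-19=1
R3=M[204]=20
R3=20|19=23
R3=M[204]=20
R3=20&63=20
R4=204+4=208
R1=2-1=1
CMP R1, 0  (cmp 1,0)
JNZ top: taken
R3=M[208]=6
R3=6-19=-13
R3=M[208]=6
R3=6|19=23
R3=M[208]=6
R3=6&63=6
R4=208+4=212
R1=1-1=0
CMP R1, 0  (cmp 0,0)
JNZ top: not taken
R3=6-11=-5
STORE R3, [208] → M[208]=-5
halt.

-5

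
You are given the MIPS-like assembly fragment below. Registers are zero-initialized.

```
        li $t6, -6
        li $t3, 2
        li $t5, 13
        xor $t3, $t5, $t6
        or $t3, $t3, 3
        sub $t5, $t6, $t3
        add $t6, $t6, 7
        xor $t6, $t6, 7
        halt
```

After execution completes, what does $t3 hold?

-9

$t6=-6
$t3=2
$t5=13
$t3=13^(-6)=-9
$t3=(-9)|3=-9
$t5=(-6)-(-9)=3
$t6=(-6)+7=1
$t6=1^7=6
halt.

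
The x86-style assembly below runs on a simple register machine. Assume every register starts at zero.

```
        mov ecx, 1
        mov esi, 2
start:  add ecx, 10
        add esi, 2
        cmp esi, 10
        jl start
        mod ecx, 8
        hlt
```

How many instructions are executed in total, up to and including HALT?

after mov ecx, 1: ecx=1
after mov esi, 2: esi=2
after add ecx, 10: ecx=1+10=11
after add esi, 2: esi=2+2=4
cmp esi, 10  (cmp 4,10)
jl start: taken
after add ecx, 10: ecx=11+10=21
after add esi, 2: esi=4+2=6
cmp esi, 10  (cmp 6,10)
jl start: taken
after add ecx, 10: ecx=21+10=31
after add esi, 2: esi=6+2=8
cmp esi, 10  (cmp 8,10)
jl start: taken
after add ecx, 10: ecx=31+10=41
after add esi, 2: esi=8+2=10
cmp esi, 10  (cmp 10,10)
jl start: not taken
after mod ecx, 8: ecx=41%8=1
halt.
Total executed instructions: 20.

20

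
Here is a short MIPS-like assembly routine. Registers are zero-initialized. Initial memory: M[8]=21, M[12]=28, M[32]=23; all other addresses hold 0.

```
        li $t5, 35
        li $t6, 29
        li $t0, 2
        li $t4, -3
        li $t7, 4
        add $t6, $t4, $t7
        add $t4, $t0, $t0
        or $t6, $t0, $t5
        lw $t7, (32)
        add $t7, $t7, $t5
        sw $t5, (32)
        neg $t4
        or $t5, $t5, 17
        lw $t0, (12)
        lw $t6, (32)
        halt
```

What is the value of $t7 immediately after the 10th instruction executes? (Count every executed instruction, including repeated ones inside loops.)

after li $t5, 35: $t5=35
after li $t6, 29: $t6=29
after li $t0, 2: $t0=2
after li $t4, -3: $t4=-3
after li $t7, 4: $t7=4
after add $t6, $t4, $t7: $t6=(-3)+4=1
after add $t4, $t0, $t0: $t4=2+2=4
after or $t6, $t0, $t5: $t6=2|35=35
after lw $t7, (32): $t7=M[32]=23
after add $t7, $t7, $t5: $t7=23+35=58
After step 10: $t7 = 58.

58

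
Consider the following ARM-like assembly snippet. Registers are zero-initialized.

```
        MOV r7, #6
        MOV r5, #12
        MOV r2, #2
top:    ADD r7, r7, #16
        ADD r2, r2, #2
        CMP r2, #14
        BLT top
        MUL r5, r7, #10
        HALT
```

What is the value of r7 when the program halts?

r7=6
r5=12
r2=2
r7=6+16=22
r2=2+2=4
CMP r2, #14  (cmp 4,14)
BLT top: taken
r7=22+16=38
r2=4+2=6
CMP r2, #14  (cmp 6,14)
BLT top: taken
r7=38+16=54
r2=6+2=8
CMP r2, #14  (cmp 8,14)
BLT top: taken
r7=54+16=70
r2=8+2=10
CMP r2, #14  (cmp 10,14)
BLT top: taken
r7=70+16=86
r2=10+2=12
CMP r2, #14  (cmp 12,14)
BLT top: taken
r7=86+16=102
r2=12+2=14
CMP r2, #14  (cmp 14,14)
BLT top: not taken
r5=102*10=1020
halt.

102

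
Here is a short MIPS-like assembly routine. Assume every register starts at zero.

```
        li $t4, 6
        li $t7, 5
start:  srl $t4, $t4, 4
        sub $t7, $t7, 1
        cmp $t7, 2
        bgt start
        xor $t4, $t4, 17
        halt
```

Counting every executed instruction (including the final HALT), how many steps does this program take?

$t4=6
$t7=5
$t4=6>>4=0
$t7=5-1=4
cmp $t7, 2  (cmp 4,2)
bgt start: taken
$t4=0>>4=0
$t7=4-1=3
cmp $t7, 2  (cmp 3,2)
bgt start: taken
$t4=0>>4=0
$t7=3-1=2
cmp $t7, 2  (cmp 2,2)
bgt start: not taken
$t4=0^17=17
halt.
Total executed instructions: 16.

16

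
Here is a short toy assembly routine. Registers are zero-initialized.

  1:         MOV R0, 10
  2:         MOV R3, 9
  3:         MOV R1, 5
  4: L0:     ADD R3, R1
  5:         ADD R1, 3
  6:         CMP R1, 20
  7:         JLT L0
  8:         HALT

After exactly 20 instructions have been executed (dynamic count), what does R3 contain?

64

R0=10
R3=9
R1=5
R3=9+5=14
R1=5+3=8
CMP R1, 20  (cmp 8,20)
JLT L0: taken
R3=14+8=22
R1=8+3=11
CMP R1, 20  (cmp 11,20)
JLT L0: taken
R3=22+11=33
R1=11+3=14
CMP R1, 20  (cmp 14,20)
JLT L0: taken
R3=33+14=47
R1=14+3=17
CMP R1, 20  (cmp 17,20)
JLT L0: taken
R3=47+17=64
After step 20: R3 = 64.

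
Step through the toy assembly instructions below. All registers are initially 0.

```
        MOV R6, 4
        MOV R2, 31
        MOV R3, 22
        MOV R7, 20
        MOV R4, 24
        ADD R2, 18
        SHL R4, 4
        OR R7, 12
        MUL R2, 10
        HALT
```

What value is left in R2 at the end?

490

MOV R6, 4 → R6=4
MOV R2, 31 → R2=31
MOV R3, 22 → R3=22
MOV R7, 20 → R7=20
MOV R4, 24 → R4=24
ADD R2, 18 → R2=31+18=49
SHL R4, 4 → R4=24<<4=384
OR R7, 12 → R7=20|12=28
MUL R2, 10 → R2=49*10=490
halt.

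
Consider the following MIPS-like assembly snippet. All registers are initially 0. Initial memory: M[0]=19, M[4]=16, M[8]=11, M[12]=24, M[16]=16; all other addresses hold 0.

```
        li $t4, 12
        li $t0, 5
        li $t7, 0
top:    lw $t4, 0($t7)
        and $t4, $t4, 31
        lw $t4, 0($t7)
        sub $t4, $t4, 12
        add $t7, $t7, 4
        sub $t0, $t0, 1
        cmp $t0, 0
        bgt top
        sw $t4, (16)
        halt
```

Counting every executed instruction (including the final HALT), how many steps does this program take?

$t4=12
$t0=5
$t7=0
$t4=M[0]=19
$t4=19&31=19
$t4=M[0]=19
$t4=19-12=7
$t7=0+4=4
$t0=5-1=4
cmp $t0, 0  (cmp 4,0)
bgt top: taken
$t4=M[4]=16
$t4=16&31=16
$t4=M[4]=16
$t4=16-12=4
$t7=4+4=8
$t0=4-1=3
cmp $t0, 0  (cmp 3,0)
bgt top: taken
$t4=M[8]=11
$t4=11&31=11
$t4=M[8]=11
$t4=11-12=-1
$t7=8+4=12
$t0=3-1=2
cmp $t0, 0  (cmp 2,0)
bgt top: taken
$t4=M[12]=24
$t4=24&31=24
$t4=M[12]=24
$t4=24-12=12
$t7=12+4=16
$t0=2-1=1
cmp $t0, 0  (cmp 1,0)
bgt top: taken
$t4=M[16]=16
$t4=16&31=16
$t4=M[16]=16
$t4=16-12=4
$t7=16+4=20
$t0=1-1=0
cmp $t0, 0  (cmp 0,0)
bgt top: not taken
sw $t4, (16) → M[16]=4
halt.
Total executed instructions: 45.

45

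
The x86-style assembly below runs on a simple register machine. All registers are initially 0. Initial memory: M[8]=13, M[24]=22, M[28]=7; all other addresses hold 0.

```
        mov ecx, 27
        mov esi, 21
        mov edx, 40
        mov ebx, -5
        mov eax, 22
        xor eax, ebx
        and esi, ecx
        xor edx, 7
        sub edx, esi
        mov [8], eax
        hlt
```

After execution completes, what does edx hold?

mov ecx, 27 → ecx=27
mov esi, 21 → esi=21
mov edx, 40 → edx=40
mov ebx, -5 → ebx=-5
mov eax, 22 → eax=22
xor eax, ebx → eax=22^(-5)=-19
and esi, ecx → esi=21&27=17
xor edx, 7 → edx=40^7=47
sub edx, esi → edx=47-17=30
mov [8], eax → M[8]=-19
halt.

30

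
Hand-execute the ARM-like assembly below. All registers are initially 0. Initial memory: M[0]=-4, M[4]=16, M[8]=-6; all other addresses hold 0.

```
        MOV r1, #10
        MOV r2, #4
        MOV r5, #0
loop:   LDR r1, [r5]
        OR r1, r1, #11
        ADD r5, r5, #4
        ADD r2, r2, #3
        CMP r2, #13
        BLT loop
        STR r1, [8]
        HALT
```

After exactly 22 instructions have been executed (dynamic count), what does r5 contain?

12

MOV r1, #10 → r1=10
MOV r2, #4 → r2=4
MOV r5, #0 → r5=0
LDR r1, [r5] → r1=M[0]=-4
OR r1, r1, #11 → r1=(-4)|11=-1
ADD r5, r5, #4 → r5=0+4=4
ADD r2, r2, #3 → r2=4+3=7
CMP r2, #13  (cmp 7,13)
BLT loop: taken
LDR r1, [r5] → r1=M[4]=16
OR r1, r1, #11 → r1=16|11=27
ADD r5, r5, #4 → r5=4+4=8
ADD r2, r2, #3 → r2=7+3=10
CMP r2, #13  (cmp 10,13)
BLT loop: taken
LDR r1, [r5] → r1=M[8]=-6
OR r1, r1, #11 → r1=(-6)|11=-5
ADD r5, r5, #4 → r5=8+4=12
ADD r2, r2, #3 → r2=10+3=13
CMP r2, #13  (cmp 13,13)
BLT loop: not taken
STR r1, [8] → M[8]=-5
After step 22: r5 = 12.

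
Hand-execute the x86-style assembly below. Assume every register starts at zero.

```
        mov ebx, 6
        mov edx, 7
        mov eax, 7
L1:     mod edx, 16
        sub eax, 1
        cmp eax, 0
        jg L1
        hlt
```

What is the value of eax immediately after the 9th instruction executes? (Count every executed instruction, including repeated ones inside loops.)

5

mov ebx, 6 → ebx=6
mov edx, 7 → edx=7
mov eax, 7 → eax=7
mod edx, 16 → edx=7%16=7
sub eax, 1 → eax=7-1=6
cmp eax, 0  (cmp 6,0)
jg L1: taken
mod edx, 16 → edx=7%16=7
sub eax, 1 → eax=6-1=5
After step 9: eax = 5.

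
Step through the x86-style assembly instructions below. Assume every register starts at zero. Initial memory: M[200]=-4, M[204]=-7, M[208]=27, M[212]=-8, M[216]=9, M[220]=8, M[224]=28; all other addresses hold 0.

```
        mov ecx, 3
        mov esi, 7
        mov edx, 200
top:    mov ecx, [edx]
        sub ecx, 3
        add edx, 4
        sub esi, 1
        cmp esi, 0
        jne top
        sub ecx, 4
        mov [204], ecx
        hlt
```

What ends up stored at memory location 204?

21

after mov ecx, 3: ecx=3
after mov esi, 7: esi=7
after mov edx, 200: edx=200
after mov ecx, [edx]: ecx=M[200]=-4
after sub ecx, 3: ecx=(-4)-3=-7
after add edx, 4: edx=200+4=204
after sub esi, 1: esi=7-1=6
cmp esi, 0  (cmp 6,0)
jne top: taken
after mov ecx, [edx]: ecx=M[204]=-7
after sub ecx, 3: ecx=(-7)-3=-10
after add edx, 4: edx=204+4=208
after sub esi, 1: esi=6-1=5
cmp esi, 0  (cmp 5,0)
jne top: taken
after mov ecx, [edx]: ecx=M[208]=27
after sub ecx, 3: ecx=27-3=24
after add edx, 4: edx=208+4=212
after sub esi, 1: esi=5-1=4
cmp esi, 0  (cmp 4,0)
jne top: taken
after mov ecx, [edx]: ecx=M[212]=-8
after sub ecx, 3: ecx=(-8)-3=-11
after add edx, 4: edx=212+4=216
after sub esi, 1: esi=4-1=3
cmp esi, 0  (cmp 3,0)
jne top: taken
after mov ecx, [edx]: ecx=M[216]=9
after sub ecx, 3: ecx=9-3=6
after add edx, 4: edx=216+4=220
after sub esi, 1: esi=3-1=2
cmp esi, 0  (cmp 2,0)
jne top: taken
after mov ecx, [edx]: ecx=M[220]=8
after sub ecx, 3: ecx=8-3=5
after add edx, 4: edx=220+4=224
after sub esi, 1: esi=2-1=1
cmp esi, 0  (cmp 1,0)
jne top: taken
after mov ecx, [edx]: ecx=M[224]=28
after sub ecx, 3: ecx=28-3=25
after add edx, 4: edx=224+4=228
after sub esi, 1: esi=1-1=0
cmp esi, 0  (cmp 0,0)
jne top: not taken
after sub ecx, 4: ecx=25-4=21
mov [204], ecx → M[204]=21
halt.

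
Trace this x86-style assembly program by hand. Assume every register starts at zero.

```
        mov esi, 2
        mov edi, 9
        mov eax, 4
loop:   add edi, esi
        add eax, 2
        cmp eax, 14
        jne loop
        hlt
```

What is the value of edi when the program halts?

esi=2
edi=9
eax=4
edi=9+2=11
eax=4+2=6
cmp eax, 14  (cmp 6,14)
jne loop: taken
edi=11+2=13
eax=6+2=8
cmp eax, 14  (cmp 8,14)
jne loop: taken
edi=13+2=15
eax=8+2=10
cmp eax, 14  (cmp 10,14)
jne loop: taken
edi=15+2=17
eax=10+2=12
cmp eax, 14  (cmp 12,14)
jne loop: taken
edi=17+2=19
eax=12+2=14
cmp eax, 14  (cmp 14,14)
jne loop: not taken
halt.

19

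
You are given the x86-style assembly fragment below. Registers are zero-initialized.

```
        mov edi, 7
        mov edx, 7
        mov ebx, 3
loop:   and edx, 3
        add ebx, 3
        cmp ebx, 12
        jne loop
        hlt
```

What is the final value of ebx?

after mov edi, 7: edi=7
after mov edx, 7: edx=7
after mov ebx, 3: ebx=3
after and edx, 3: edx=7&3=3
after add ebx, 3: ebx=3+3=6
cmp ebx, 12  (cmp 6,12)
jne loop: taken
after and edx, 3: edx=3&3=3
after add ebx, 3: ebx=6+3=9
cmp ebx, 12  (cmp 9,12)
jne loop: taken
after and edx, 3: edx=3&3=3
after add ebx, 3: ebx=9+3=12
cmp ebx, 12  (cmp 12,12)
jne loop: not taken
halt.

12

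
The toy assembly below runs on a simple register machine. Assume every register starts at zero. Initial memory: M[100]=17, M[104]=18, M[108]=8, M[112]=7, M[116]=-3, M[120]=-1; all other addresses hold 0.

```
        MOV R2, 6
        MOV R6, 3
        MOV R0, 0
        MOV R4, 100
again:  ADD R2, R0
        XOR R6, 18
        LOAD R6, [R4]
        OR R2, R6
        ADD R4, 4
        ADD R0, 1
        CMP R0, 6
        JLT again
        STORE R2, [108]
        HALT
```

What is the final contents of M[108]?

R2=6
R6=3
R0=0
R4=100
R2=6+0=6
R6=3^18=17
R6=M[100]=17
R2=6|17=23
R4=100+4=104
R0=0+1=1
CMP R0, 6  (cmp 1,6)
JLT again: taken
R2=23+1=24
R6=17^18=3
R6=M[104]=18
R2=24|18=26
R4=104+4=108
R0=1+1=2
CMP R0, 6  (cmp 2,6)
JLT again: taken
R2=26+2=28
R6=18^18=0
R6=M[108]=8
R2=28|8=28
R4=108+4=112
R0=2+1=3
CMP R0, 6  (cmp 3,6)
JLT again: taken
R2=28+3=31
R6=8^18=26
R6=M[112]=7
R2=31|7=31
R4=112+4=116
R0=3+1=4
CMP R0, 6  (cmp 4,6)
JLT again: taken
R2=31+4=35
R6=7^18=21
R6=M[116]=-3
R2=35|(-3)=-1
R4=116+4=120
R0=4+1=5
CMP R0, 6  (cmp 5,6)
JLT again: taken
R2=(-1)+5=4
R6=(-3)^18=-17
R6=M[120]=-1
R2=4|(-1)=-1
R4=120+4=124
R0=5+1=6
CMP R0, 6  (cmp 6,6)
JLT again: not taken
STORE R2, [108] → M[108]=-1
halt.

-1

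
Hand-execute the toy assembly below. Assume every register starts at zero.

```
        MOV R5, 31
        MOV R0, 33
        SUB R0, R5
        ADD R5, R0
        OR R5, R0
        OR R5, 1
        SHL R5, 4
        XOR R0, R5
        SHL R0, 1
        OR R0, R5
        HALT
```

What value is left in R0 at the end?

1652

R5=31
R0=33
R0=33-31=2
R5=31+2=33
R5=33|2=35
R5=35|1=35
R5=35<<4=560
R0=2^560=562
R0=562<<1=1124
R0=1124|560=1652
halt.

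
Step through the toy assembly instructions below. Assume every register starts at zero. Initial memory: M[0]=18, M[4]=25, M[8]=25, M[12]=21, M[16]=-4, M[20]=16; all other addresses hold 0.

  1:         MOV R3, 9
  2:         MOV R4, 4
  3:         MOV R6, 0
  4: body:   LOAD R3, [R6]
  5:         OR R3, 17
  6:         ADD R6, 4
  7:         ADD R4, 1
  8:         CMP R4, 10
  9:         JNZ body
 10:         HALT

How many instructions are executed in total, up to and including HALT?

40

R3=9
R4=4
R6=0
R3=M[0]=18
R3=18|17=19
R6=0+4=4
R4=4+1=5
CMP R4, 10  (cmp 5,10)
JNZ body: taken
R3=M[4]=25
R3=25|17=25
R6=4+4=8
R4=5+1=6
CMP R4, 10  (cmp 6,10)
JNZ body: taken
R3=M[8]=25
R3=25|17=25
R6=8+4=12
R4=6+1=7
CMP R4, 10  (cmp 7,10)
JNZ body: taken
R3=M[12]=21
R3=21|17=21
R6=12+4=16
R4=7+1=8
CMP R4, 10  (cmp 8,10)
JNZ body: taken
R3=M[16]=-4
R3=(-4)|17=-3
R6=16+4=20
R4=8+1=9
CMP R4, 10  (cmp 9,10)
JNZ body: taken
R3=M[20]=16
R3=16|17=17
R6=20+4=24
R4=9+1=10
CMP R4, 10  (cmp 10,10)
JNZ body: not taken
halt.
Total executed instructions: 40.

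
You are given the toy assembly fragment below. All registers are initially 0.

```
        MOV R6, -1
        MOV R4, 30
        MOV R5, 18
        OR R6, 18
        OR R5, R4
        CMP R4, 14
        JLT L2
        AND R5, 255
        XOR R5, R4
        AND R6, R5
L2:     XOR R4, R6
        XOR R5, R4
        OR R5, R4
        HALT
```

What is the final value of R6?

MOV R6, -1 → R6=-1
MOV R4, 30 → R4=30
MOV R5, 18 → R5=18
OR R6, 18 → R6=(-1)|18=-1
OR R5, R4 → R5=18|30=30
CMP R4, 14  (cmp 30,14)
JLT L2: not taken
AND R5, 255 → R5=30&255=30
XOR R5, R4 → R5=30^30=0
AND R6, R5 → R6=(-1)&0=0
XOR R4, R6 → R4=30^0=30
XOR R5, R4 → R5=0^30=30
OR R5, R4 → R5=30|30=30
halt.

0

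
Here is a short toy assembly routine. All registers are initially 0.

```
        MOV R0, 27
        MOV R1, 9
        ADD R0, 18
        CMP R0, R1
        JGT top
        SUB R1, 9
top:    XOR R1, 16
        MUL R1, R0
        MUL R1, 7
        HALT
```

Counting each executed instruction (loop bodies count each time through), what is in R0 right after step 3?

45

after MOV R0, 27: R0=27
after MOV R1, 9: R1=9
after ADD R0, 18: R0=27+18=45
After step 3: R0 = 45.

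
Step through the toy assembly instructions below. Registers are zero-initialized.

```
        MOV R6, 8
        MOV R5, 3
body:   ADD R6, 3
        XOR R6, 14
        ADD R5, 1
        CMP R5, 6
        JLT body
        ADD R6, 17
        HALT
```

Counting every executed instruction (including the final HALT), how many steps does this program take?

19

MOV R6, 8 → R6=8
MOV R5, 3 → R5=3
ADD R6, 3 → R6=8+3=11
XOR R6, 14 → R6=11^14=5
ADD R5, 1 → R5=3+1=4
CMP R5, 6  (cmp 4,6)
JLT body: taken
ADD R6, 3 → R6=5+3=8
XOR R6, 14 → R6=8^14=6
ADD R5, 1 → R5=4+1=5
CMP R5, 6  (cmp 5,6)
JLT body: taken
ADD R6, 3 → R6=6+3=9
XOR R6, 14 → R6=9^14=7
ADD R5, 1 → R5=5+1=6
CMP R5, 6  (cmp 6,6)
JLT body: not taken
ADD R6, 17 → R6=7+17=24
halt.
Total executed instructions: 19.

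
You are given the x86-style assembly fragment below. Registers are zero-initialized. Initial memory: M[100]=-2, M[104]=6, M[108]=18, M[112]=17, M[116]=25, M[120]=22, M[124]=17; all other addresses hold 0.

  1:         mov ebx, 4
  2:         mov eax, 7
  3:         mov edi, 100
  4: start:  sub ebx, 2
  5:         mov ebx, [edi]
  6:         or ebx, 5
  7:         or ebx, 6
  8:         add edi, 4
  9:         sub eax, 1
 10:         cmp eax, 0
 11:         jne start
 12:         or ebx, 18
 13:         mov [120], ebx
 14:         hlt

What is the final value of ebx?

23

after mov ebx, 4: ebx=4
after mov eax, 7: eax=7
after mov edi, 100: edi=100
after sub ebx, 2: ebx=4-2=2
after mov ebx, [edi]: ebx=M[100]=-2
after or ebx, 5: ebx=(-2)|5=-1
after or ebx, 6: ebx=(-1)|6=-1
after add edi, 4: edi=100+4=104
after sub eax, 1: eax=7-1=6
cmp eax, 0  (cmp 6,0)
jne start: taken
after sub ebx, 2: ebx=(-1)-2=-3
after mov ebx, [edi]: ebx=M[104]=6
after or ebx, 5: ebx=6|5=7
after or ebx, 6: ebx=7|6=7
after add edi, 4: edi=104+4=108
after sub eax, 1: eax=6-1=5
cmp eax, 0  (cmp 5,0)
jne start: taken
after sub ebx, 2: ebx=7-2=5
after mov ebx, [edi]: ebx=M[108]=18
after or ebx, 5: ebx=18|5=23
after or ebx, 6: ebx=23|6=23
after add edi, 4: edi=108+4=112
after sub eax, 1: eax=5-1=4
cmp eax, 0  (cmp 4,0)
jne start: taken
after sub ebx, 2: ebx=23-2=21
after mov ebx, [edi]: ebx=M[112]=17
after or ebx, 5: ebx=17|5=21
after or ebx, 6: ebx=21|6=23
after add edi, 4: edi=112+4=116
after sub eax, 1: eax=4-1=3
cmp eax, 0  (cmp 3,0)
jne start: taken
after sub ebx, 2: ebx=23-2=21
after mov ebx, [edi]: ebx=M[116]=25
after or ebx, 5: ebx=25|5=29
after or ebx, 6: ebx=29|6=31
after add edi, 4: edi=116+4=120
after sub eax, 1: eax=3-1=2
cmp eax, 0  (cmp 2,0)
jne start: taken
after sub ebx, 2: ebx=31-2=29
after mov ebx, [edi]: ebx=M[120]=22
after or ebx, 5: ebx=22|5=23
after or ebx, 6: ebx=23|6=23
after add edi, 4: edi=120+4=124
after sub eax, 1: eax=2-1=1
cmp eax, 0  (cmp 1,0)
jne start: taken
after sub ebx, 2: ebx=23-2=21
after mov ebx, [edi]: ebx=M[124]=17
after or ebx, 5: ebx=17|5=21
after or ebx, 6: ebx=21|6=23
after add edi, 4: edi=124+4=128
after sub eax, 1: eax=1-1=0
cmp eax, 0  (cmp 0,0)
jne start: not taken
after or ebx, 18: ebx=23|18=23
mov [120], ebx → M[120]=23
halt.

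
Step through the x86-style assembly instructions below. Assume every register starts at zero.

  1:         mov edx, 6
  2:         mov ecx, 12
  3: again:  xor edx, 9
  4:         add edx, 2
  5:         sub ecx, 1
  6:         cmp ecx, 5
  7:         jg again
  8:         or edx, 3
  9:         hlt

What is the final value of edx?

edx=6
ecx=12
edx=6^9=15
edx=15+2=17
ecx=12-1=11
cmp ecx, 5  (cmp 11,5)
jg again: taken
edx=17^9=24
edx=24+2=26
ecx=11-1=10
cmp ecx, 5  (cmp 10,5)
jg again: taken
edx=26^9=19
edx=19+2=21
ecx=10-1=9
cmp ecx, 5  (cmp 9,5)
jg again: taken
edx=21^9=28
edx=28+2=30
ecx=9-1=8
cmp ecx, 5  (cmp 8,5)
jg again: taken
edx=30^9=23
edx=23+2=25
ecx=8-1=7
cmp ecx, 5  (cmp 7,5)
jg again: taken
edx=25^9=16
edx=16+2=18
ecx=7-1=6
cmp ecx, 5  (cmp 6,5)
jg again: taken
edx=18^9=27
edx=27+2=29
ecx=6-1=5
cmp ecx, 5  (cmp 5,5)
jg again: not taken
edx=29|3=31
halt.

31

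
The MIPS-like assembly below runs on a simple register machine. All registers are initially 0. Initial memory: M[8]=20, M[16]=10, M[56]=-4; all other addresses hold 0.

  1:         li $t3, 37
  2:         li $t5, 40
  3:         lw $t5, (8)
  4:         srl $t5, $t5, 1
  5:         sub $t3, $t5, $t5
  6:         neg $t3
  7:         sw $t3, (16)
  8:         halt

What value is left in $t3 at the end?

0

after li $t3, 37: $t3=37
after li $t5, 40: $t5=40
after lw $t5, (8): $t5=M[8]=20
after srl $t5, $t5, 1: $t5=20>>1=10
after sub $t3, $t5, $t5: $t3=10-10=0
after neg $t3: $t3=-(0)=0
sw $t3, (16) → M[16]=0
halt.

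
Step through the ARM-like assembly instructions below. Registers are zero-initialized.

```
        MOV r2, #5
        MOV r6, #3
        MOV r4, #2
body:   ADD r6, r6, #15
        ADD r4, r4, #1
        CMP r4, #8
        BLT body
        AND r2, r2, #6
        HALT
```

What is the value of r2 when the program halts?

4

MOV r2, #5 → r2=5
MOV r6, #3 → r6=3
MOV r4, #2 → r4=2
ADD r6, r6, #15 → r6=3+15=18
ADD r4, r4, #1 → r4=2+1=3
CMP r4, #8  (cmp 3,8)
BLT body: taken
ADD r6, r6, #15 → r6=18+15=33
ADD r4, r4, #1 → r4=3+1=4
CMP r4, #8  (cmp 4,8)
BLT body: taken
ADD r6, r6, #15 → r6=33+15=48
ADD r4, r4, #1 → r4=4+1=5
CMP r4, #8  (cmp 5,8)
BLT body: taken
ADD r6, r6, #15 → r6=48+15=63
ADD r4, r4, #1 → r4=5+1=6
CMP r4, #8  (cmp 6,8)
BLT body: taken
ADD r6, r6, #15 → r6=63+15=78
ADD r4, r4, #1 → r4=6+1=7
CMP r4, #8  (cmp 7,8)
BLT body: taken
ADD r6, r6, #15 → r6=78+15=93
ADD r4, r4, #1 → r4=7+1=8
CMP r4, #8  (cmp 8,8)
BLT body: not taken
AND r2, r2, #6 → r2=5&6=4
halt.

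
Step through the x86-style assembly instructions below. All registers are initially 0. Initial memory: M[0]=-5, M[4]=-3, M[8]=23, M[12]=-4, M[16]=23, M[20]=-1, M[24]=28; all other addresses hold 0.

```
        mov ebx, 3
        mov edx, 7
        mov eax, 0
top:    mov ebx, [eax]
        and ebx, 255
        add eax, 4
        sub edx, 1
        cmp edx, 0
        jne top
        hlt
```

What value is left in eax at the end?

ebx=3
edx=7
eax=0
ebx=M[0]=-5
ebx=(-5)&255=251
eax=0+4=4
edx=7-1=6
cmp edx, 0  (cmp 6,0)
jne top: taken
ebx=M[4]=-3
ebx=(-3)&255=253
eax=4+4=8
edx=6-1=5
cmp edx, 0  (cmp 5,0)
jne top: taken
ebx=M[8]=23
ebx=23&255=23
eax=8+4=12
edx=5-1=4
cmp edx, 0  (cmp 4,0)
jne top: taken
ebx=M[12]=-4
ebx=(-4)&255=252
eax=12+4=16
edx=4-1=3
cmp edx, 0  (cmp 3,0)
jne top: taken
ebx=M[16]=23
ebx=23&255=23
eax=16+4=20
edx=3-1=2
cmp edx, 0  (cmp 2,0)
jne top: taken
ebx=M[20]=-1
ebx=(-1)&255=255
eax=20+4=24
edx=2-1=1
cmp edx, 0  (cmp 1,0)
jne top: taken
ebx=M[24]=28
ebx=28&255=28
eax=24+4=28
edx=1-1=0
cmp edx, 0  (cmp 0,0)
jne top: not taken
halt.

28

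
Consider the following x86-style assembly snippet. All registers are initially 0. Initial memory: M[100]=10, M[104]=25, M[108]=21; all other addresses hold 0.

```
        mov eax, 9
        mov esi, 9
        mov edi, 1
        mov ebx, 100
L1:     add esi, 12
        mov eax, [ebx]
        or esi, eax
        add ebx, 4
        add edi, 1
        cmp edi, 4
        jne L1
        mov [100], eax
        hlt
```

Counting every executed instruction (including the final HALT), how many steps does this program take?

mov eax, 9 → eax=9
mov esi, 9 → esi=9
mov edi, 1 → edi=1
mov ebx, 100 → ebx=100
add esi, 12 → esi=9+12=21
mov eax, [ebx] → eax=M[100]=10
or esi, eax → esi=21|10=31
add ebx, 4 → ebx=100+4=104
add edi, 1 → edi=1+1=2
cmp edi, 4  (cmp 2,4)
jne L1: taken
add esi, 12 → esi=31+12=43
mov eax, [ebx] → eax=M[104]=25
or esi, eax → esi=43|25=59
add ebx, 4 → ebx=104+4=108
add edi, 1 → edi=2+1=3
cmp edi, 4  (cmp 3,4)
jne L1: taken
add esi, 12 → esi=59+12=71
mov eax, [ebx] → eax=M[108]=21
or esi, eax → esi=71|21=87
add ebx, 4 → ebx=108+4=112
add edi, 1 → edi=3+1=4
cmp edi, 4  (cmp 4,4)
jne L1: not taken
mov [100], eax → M[100]=21
halt.
Total executed instructions: 27.

27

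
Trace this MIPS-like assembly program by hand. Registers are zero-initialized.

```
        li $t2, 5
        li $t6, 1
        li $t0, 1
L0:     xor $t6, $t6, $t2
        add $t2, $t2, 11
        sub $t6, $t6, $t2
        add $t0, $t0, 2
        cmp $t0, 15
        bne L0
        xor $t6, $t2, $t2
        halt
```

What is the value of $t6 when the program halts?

0

li $t2, 5 → $t2=5
li $t6, 1 → $t6=1
li $t0, 1 → $t0=1
xor $t6, $t6, $t2 → $t6=1^5=4
add $t2, $t2, 11 → $t2=5+11=16
sub $t6, $t6, $t2 → $t6=4-16=-12
add $t0, $t0, 2 → $t0=1+2=3
cmp $t0, 15  (cmp 3,15)
bne L0: taken
xor $t6, $t6, $t2 → $t6=(-12)^16=-28
add $t2, $t2, 11 → $t2=16+11=27
sub $t6, $t6, $t2 → $t6=(-28)-27=-55
add $t0, $t0, 2 → $t0=3+2=5
cmp $t0, 15  (cmp 5,15)
bne L0: taken
xor $t6, $t6, $t2 → $t6=(-55)^27=-46
add $t2, $t2, 11 → $t2=27+11=38
sub $t6, $t6, $t2 → $t6=(-46)-38=-84
add $t0, $t0, 2 → $t0=5+2=7
cmp $t0, 15  (cmp 7,15)
bne L0: taken
xor $t6, $t6, $t2 → $t6=(-84)^38=-118
add $t2, $t2, 11 → $t2=38+11=49
sub $t6, $t6, $t2 → $t6=(-118)-49=-167
add $t0, $t0, 2 → $t0=7+2=9
cmp $t0, 15  (cmp 9,15)
bne L0: taken
xor $t6, $t6, $t2 → $t6=(-167)^49=-152
add $t2, $t2, 11 → $t2=49+11=60
sub $t6, $t6, $t2 → $t6=(-152)-60=-212
add $t0, $t0, 2 → $t0=9+2=11
cmp $t0, 15  (cmp 11,15)
bne L0: taken
xor $t6, $t6, $t2 → $t6=(-212)^60=-240
add $t2, $t2, 11 → $t2=60+11=71
sub $t6, $t6, $t2 → $t6=(-240)-71=-311
add $t0, $t0, 2 → $t0=11+2=13
cmp $t0, 15  (cmp 13,15)
bne L0: taken
xor $t6, $t6, $t2 → $t6=(-311)^71=-370
add $t2, $t2, 11 → $t2=71+11=82
sub $t6, $t6, $t2 → $t6=(-370)-82=-452
add $t0, $t0, 2 → $t0=13+2=15
cmp $t0, 15  (cmp 15,15)
bne L0: not taken
xor $t6, $t2, $t2 → $t6=82^82=0
halt.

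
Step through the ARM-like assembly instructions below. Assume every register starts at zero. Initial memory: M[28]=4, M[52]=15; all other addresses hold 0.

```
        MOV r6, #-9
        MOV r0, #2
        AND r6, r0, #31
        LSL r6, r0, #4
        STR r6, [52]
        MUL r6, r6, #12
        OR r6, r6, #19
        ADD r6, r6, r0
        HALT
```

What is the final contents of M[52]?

r6=-9
r0=2
r6=2&31=2
r6=2<<4=32
STR r6, [52] → M[52]=32
r6=32*12=384
r6=384|19=403
r6=403+2=405
halt.

32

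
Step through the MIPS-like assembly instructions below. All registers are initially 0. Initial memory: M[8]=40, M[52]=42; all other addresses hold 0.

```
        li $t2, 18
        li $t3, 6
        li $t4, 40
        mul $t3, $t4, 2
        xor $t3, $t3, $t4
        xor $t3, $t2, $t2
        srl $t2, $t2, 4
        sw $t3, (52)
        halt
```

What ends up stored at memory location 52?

0

$t2=18
$t3=6
$t4=40
$t3=40*2=80
$t3=80^40=120
$t3=18^18=0
$t2=18>>4=1
sw $t3, (52) → M[52]=0
halt.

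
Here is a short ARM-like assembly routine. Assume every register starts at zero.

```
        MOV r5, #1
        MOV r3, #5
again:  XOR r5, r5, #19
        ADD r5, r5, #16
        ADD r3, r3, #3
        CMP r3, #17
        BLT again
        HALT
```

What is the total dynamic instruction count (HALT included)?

r5=1
r3=5
r5=1^19=18
r5=18+16=34
r3=5+3=8
CMP r3, #17  (cmp 8,17)
BLT again: taken
r5=34^19=49
r5=49+16=65
r3=8+3=11
CMP r3, #17  (cmp 11,17)
BLT again: taken
r5=65^19=82
r5=82+16=98
r3=11+3=14
CMP r3, #17  (cmp 14,17)
BLT again: taken
r5=98^19=113
r5=113+16=129
r3=14+3=17
CMP r3, #17  (cmp 17,17)
BLT again: not taken
halt.
Total executed instructions: 23.

23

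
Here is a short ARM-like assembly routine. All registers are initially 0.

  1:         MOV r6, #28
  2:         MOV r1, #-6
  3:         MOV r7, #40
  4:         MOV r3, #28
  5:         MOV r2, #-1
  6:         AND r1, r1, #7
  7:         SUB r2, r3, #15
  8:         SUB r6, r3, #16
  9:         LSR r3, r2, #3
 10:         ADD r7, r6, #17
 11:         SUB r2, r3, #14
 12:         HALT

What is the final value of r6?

12

r6=28
r1=-6
r7=40
r3=28
r2=-1
r1=(-6)&7=2
r2=28-15=13
r6=28-16=12
r3=13>>3=1
r7=12+17=29
r2=1-14=-13
halt.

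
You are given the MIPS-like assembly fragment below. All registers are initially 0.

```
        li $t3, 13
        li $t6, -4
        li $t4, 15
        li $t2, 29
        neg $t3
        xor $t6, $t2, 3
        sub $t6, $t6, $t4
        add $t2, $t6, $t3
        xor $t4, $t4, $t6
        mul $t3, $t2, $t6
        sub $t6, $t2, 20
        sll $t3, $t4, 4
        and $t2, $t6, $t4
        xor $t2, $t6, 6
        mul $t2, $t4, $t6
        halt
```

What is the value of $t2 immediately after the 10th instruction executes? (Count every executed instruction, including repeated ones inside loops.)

2

after li $t3, 13: $t3=13
after li $t6, -4: $t6=-4
after li $t4, 15: $t4=15
after li $t2, 29: $t2=29
after neg $t3: $t3=-(13)=-13
after xor $t6, $t2, 3: $t6=29^3=30
after sub $t6, $t6, $t4: $t6=30-15=15
after add $t2, $t6, $t3: $t2=15+(-13)=2
after xor $t4, $t4, $t6: $t4=15^15=0
after mul $t3, $t2, $t6: $t3=2*15=30
After step 10: $t2 = 2.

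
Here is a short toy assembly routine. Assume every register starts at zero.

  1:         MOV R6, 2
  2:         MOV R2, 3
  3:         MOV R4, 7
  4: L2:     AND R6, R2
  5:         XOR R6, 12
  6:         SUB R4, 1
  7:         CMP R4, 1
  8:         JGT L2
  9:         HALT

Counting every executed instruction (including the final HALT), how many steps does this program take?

34

R6=2
R2=3
R4=7
R6=2&3=2
R6=2^12=14
R4=7-1=6
CMP R4, 1  (cmp 6,1)
JGT L2: taken
R6=14&3=2
R6=2^12=14
R4=6-1=5
CMP R4, 1  (cmp 5,1)
JGT L2: taken
R6=14&3=2
R6=2^12=14
R4=5-1=4
CMP R4, 1  (cmp 4,1)
JGT L2: taken
R6=14&3=2
R6=2^12=14
R4=4-1=3
CMP R4, 1  (cmp 3,1)
JGT L2: taken
R6=14&3=2
R6=2^12=14
R4=3-1=2
CMP R4, 1  (cmp 2,1)
JGT L2: taken
R6=14&3=2
R6=2^12=14
R4=2-1=1
CMP R4, 1  (cmp 1,1)
JGT L2: not taken
halt.
Total executed instructions: 34.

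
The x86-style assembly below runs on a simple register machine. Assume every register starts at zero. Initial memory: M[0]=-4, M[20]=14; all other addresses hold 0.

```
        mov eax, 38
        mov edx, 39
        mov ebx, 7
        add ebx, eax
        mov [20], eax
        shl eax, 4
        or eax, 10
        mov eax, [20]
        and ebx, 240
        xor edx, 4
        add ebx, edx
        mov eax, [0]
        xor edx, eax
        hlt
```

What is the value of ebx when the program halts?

after mov eax, 38: eax=38
after mov edx, 39: edx=39
after mov ebx, 7: ebx=7
after add ebx, eax: ebx=7+38=45
mov [20], eax → M[20]=38
after shl eax, 4: eax=38<<4=608
after or eax, 10: eax=608|10=618
after mov eax, [20]: eax=M[20]=38
after and ebx, 240: ebx=45&240=32
after xor edx, 4: edx=39^4=35
after add ebx, edx: ebx=32+35=67
after mov eax, [0]: eax=M[0]=-4
after xor edx, eax: edx=35^(-4)=-33
halt.

67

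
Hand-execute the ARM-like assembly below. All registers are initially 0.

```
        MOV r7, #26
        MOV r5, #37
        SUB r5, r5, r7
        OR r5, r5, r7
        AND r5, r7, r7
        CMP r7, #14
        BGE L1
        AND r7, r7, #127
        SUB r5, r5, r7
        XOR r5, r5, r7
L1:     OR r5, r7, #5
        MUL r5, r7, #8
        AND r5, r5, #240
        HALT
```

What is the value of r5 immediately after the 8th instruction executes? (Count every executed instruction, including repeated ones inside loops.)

31

after MOV r7, #26: r7=26
after MOV r5, #37: r5=37
after SUB r5, r5, r7: r5=37-26=11
after OR r5, r5, r7: r5=11|26=27
after AND r5, r7, r7: r5=26&26=26
CMP r7, #14  (cmp 26,14)
BGE L1: taken
after OR r5, r7, #5: r5=26|5=31
After step 8: r5 = 31.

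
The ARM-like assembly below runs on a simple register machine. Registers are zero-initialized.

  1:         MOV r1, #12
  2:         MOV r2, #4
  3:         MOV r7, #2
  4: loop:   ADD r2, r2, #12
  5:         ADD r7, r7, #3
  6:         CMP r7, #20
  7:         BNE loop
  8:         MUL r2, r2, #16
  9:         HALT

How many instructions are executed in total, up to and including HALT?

MOV r1, #12 → r1=12
MOV r2, #4 → r2=4
MOV r7, #2 → r7=2
ADD r2, r2, #12 → r2=4+12=16
ADD r7, r7, #3 → r7=2+3=5
CMP r7, #20  (cmp 5,20)
BNE loop: taken
ADD r2, r2, #12 → r2=16+12=28
ADD r7, r7, #3 → r7=5+3=8
CMP r7, #20  (cmp 8,20)
BNE loop: taken
ADD r2, r2, #12 → r2=28+12=40
ADD r7, r7, #3 → r7=8+3=11
CMP r7, #20  (cmp 11,20)
BNE loop: taken
ADD r2, r2, #12 → r2=40+12=52
ADD r7, r7, #3 → r7=11+3=14
CMP r7, #20  (cmp 14,20)
BNE loop: taken
ADD r2, r2, #12 → r2=52+12=64
ADD r7, r7, #3 → r7=14+3=17
CMP r7, #20  (cmp 17,20)
BNE loop: taken
ADD r2, r2, #12 → r2=64+12=76
ADD r7, r7, #3 → r7=17+3=20
CMP r7, #20  (cmp 20,20)
BNE loop: not taken
MUL r2, r2, #16 → r2=76*16=1216
halt.
Total executed instructions: 29.

29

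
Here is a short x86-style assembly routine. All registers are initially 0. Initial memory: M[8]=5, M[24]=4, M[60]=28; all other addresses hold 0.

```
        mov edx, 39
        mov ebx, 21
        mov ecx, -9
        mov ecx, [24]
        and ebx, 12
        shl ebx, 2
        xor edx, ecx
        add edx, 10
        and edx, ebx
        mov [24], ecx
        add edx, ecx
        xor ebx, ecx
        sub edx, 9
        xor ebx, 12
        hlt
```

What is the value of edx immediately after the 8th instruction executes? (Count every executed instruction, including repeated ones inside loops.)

45

edx=39
ebx=21
ecx=-9
ecx=M[24]=4
ebx=21&12=4
ebx=4<<2=16
edx=39^4=35
edx=35+10=45
After step 8: edx = 45.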